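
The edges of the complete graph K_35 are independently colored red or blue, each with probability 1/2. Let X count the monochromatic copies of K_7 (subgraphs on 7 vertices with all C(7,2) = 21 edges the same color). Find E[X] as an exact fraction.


Let X = Σ_S X_S over the C(35, 7) = 6724520 subsets S of size 7, where X_S = 1 if the K_7 on S is monochromatic.
For a fixed S, the K_7 on S has C(7, 2) = 21 edges. P[all 21 edges red] = (1/2)^21, and likewise for blue, so P[monochromatic] = 2·(1/2)^21 = 2^{1 − 21} = 1/1048576.
Summing: E[X] = C(35, 7) · 2^{1 − 21} = 6724520 · 1/1048576 = 840565/131072.
Numerically: E[X] ≈ 6.413002.

E[X] = C(35,7)·2^(1−C(7,2)) = 840565/131072 ≈ 6.413002.


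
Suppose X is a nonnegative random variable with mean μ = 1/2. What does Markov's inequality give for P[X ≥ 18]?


μ = E[X] = 1/2, a = 18.
Markov: P[X ≥ 18] ≤ μ/a = (1/2)/18 = 1/36.
Numerically: ≈ 0.0278.
(Since a = 18 > μ = 0.5000, the bound 1/36 is < 1 and informative.)

P[X ≥ 18] ≤ 1/36 ≈ 0.0278.


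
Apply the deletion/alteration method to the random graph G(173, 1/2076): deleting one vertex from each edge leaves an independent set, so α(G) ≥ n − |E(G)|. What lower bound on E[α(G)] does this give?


E[|E(G)|] = C(173, 2)·p = 14878 · (1/2076) = 43/6.
E[α(G)] ≥ n − E[|E(G)|] = 173 − 43/6 = 995/6.
Numerically: ≈ 165.83333.
(This is only a lower bound; the true E[α(G)] may be larger.)

E[α(G)] ≥ 995/6 ≈ 165.83333.


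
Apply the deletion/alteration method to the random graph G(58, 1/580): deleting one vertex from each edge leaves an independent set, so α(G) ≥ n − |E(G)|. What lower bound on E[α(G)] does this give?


E[|E(G)|] = C(58, 2)·p = 1653 · (1/580) = 57/20.
E[α(G)] ≥ n − E[|E(G)|] = 58 − 57/20 = 1103/20.
Numerically: ≈ 55.15000.
(This is only a lower bound; the true E[α(G)] may be larger.)

E[α(G)] ≥ 1103/20 ≈ 55.15000.


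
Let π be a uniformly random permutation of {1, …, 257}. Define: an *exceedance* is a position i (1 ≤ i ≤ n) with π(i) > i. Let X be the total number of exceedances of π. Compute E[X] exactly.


Write X = Σ_{i=1}^{257} X_i, where X_i = 1_{π(i) > i}.
For each fixed i, π(i) is uniform over {1, …, 257} (marginal of a uniform permutation), so P[π(i) > i] = (n − i)/n. Summing: Σ_{i=1}^{257} (n − i)/n = (0 + 1 + … + 256)/257 = 257(257 − 1)/(2·257) = (257 − 1)/2.
Hence E[X] = Σ_{i=1}^{257} (257 − i)/257 = 128 ≈ 128.0000.

E[X] = 128 = 128.0000.


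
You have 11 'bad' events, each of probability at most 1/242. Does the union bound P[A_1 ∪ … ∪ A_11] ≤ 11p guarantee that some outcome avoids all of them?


Union bound: P[∪_{i=1}^{11} A_i] ≤ Σ_i P[A_i] ≤ 11·p = 11·(1/242) = 1/22.
Numerically: 1/22 ≈ 0.04545.
Is 1/22 < 1? YES.
Since P[∪ A_i] ≤ 1/22 < 1, the complement has P[∩ A_i^c] ≥ 1 − 1/22 = 21/22 > 0, so some outcome avoids every A_i.

11·p = 1/22 ≈ 0.04545; existence CERTIFIED by the union bound.


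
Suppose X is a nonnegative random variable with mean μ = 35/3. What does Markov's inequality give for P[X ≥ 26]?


μ = E[X] = 35/3, a = 26.
Markov: P[X ≥ 26] ≤ μ/a = (35/3)/26 = 35/78.
Numerically: ≈ 0.44872.
(Since a = 26 > μ = 11.66667, the bound 35/78 is < 1 and informative.)

P[X ≥ 26] ≤ 35/78 ≈ 0.44872.


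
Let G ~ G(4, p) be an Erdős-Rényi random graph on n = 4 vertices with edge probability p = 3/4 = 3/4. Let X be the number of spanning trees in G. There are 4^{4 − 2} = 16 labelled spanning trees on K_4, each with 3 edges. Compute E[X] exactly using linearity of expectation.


K_4 has 4^{4 − 2} = 16 labelled spanning trees.
For each such spanning tree H, let X_H = 1 if all 3 edges of H are present in G. Then P[X_H = 1] = p^{3} = (3/4)^{3} = 27/64.
By linearity: E[X] = Σ_H E[X_H] = 16 · p^{3} = 16 · 27/64 = 27/4.
Numerically: E[X] ≈ 6.75.

E[X] = 16 · (3/4)^{3} = 27/4 ≈ 6.75.


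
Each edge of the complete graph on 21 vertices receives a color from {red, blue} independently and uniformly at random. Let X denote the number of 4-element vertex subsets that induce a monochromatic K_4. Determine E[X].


Let X = Σ_S X_S over the C(21, 4) = 5985 subsets S of size 4, where X_S = 1 if the K_4 on S is monochromatic.
For a fixed S, the K_4 on S has C(4, 2) = 6 edges. P[all 6 edges red] = (1/2)^6, and likewise for blue, so P[monochromatic] = 2·(1/2)^6 = 2^{1 − 6} = 1/32.
Summing: E[X] = C(21, 4) · 2^{1 − 6} = 5985 · 1/32 = 5985/32.
Numerically: E[X] ≈ 187.031250.

E[X] = C(21,4)·2^(1−C(4,2)) = 5985/32 ≈ 187.031250.


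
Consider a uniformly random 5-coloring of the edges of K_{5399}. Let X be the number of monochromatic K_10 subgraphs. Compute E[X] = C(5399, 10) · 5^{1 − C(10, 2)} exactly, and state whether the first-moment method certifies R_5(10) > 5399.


E[X] = C(5399, 10) · 5^{1 − 45} = 5751065658334180080797359164706 · 5^{−44} = 5751065658334180080797359164706/5684341886080801486968994140625.
As a reduced fraction: E[X] = 5751065658334180080797359164706/5684341886080801486968994140625 ≈ 1.01174.
Is E[X] < 1? NO.
Since E[X] ≥ 1, the first-moment bound is inconclusive at n = 5399; it does NOT by itself certify R_5(10) > 5399.

E[X] = 5751065658334180080797359164706/5684341886080801486968994140625 ≈ 1.01174; E[X] ≥ 1; first-moment method inconclusive here.


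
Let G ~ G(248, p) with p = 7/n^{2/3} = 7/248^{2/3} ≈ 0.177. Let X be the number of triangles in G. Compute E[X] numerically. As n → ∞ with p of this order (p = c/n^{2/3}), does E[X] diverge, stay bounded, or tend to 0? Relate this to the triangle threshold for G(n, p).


Number of potential triangles: C(248, 3) = 2511496.
Each occurs with probability p³ ≈ (0.177)³ ≈ 5.57687e-03.
By linearity: E[X] = C(248, 3)·p³ ≈ 2511496 · 5.57687e-03 ≈ 14006.294.
Since α = 2/3 < 1, p = c/n^{2/3} ≫ 1/n is above the triangle threshold p ~ 1/n. Asymptotically E[X] ~ (c³/6)·n^{3(1−α)} = (7³/6)·n^{1} → ∞; triangles are abundant w.h.p.

E[X] ≈ 14006.294; in regime p = Θ(1/n^{2/3}) E[X] diverges (above the triangle threshold p ~ 1/n).


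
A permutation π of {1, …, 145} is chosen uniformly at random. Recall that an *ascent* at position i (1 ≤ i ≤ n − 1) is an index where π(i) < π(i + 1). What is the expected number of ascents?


Write X = Σ X_I over i = 1, …, 144, with X_I the indicator of one ascent.
There are 144 indicators.
For each fixed i, the pair (π(i), π(i+1)) is a uniformly random ordered pair of distinct values from {1, …, 145}; by symmetry P[π(i) < π(i+1)] = 1/2.
By linearity: E[X] = 144 · (1/2) = (145 − 1) · (1/2) = 72 ≈ 72.000000.

E[X] = 72 = 72.000000.


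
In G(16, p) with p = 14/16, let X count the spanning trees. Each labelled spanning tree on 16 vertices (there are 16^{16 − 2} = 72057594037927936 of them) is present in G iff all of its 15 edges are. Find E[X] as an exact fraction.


K_16 has 16^{16 − 2} = 72057594037927936 labelled spanning trees.
For each such spanning tree H, let X_H = 1 if all 15 edges of H are present in G. Then P[X_H = 1] = p^{15} = (7/8)^{15} = 4747561509943/35184372088832.
Summing the indicators: E[X] = Σ_H E[X_H] = 72057594037927936 · p^{15} = 72057594037927936 · 4747561509943/35184372088832 = 9723005972363264.
Numerically: E[X] ≈ 9.723e+15.

E[X] = 72057594037927936 · (7/8)^{15} = 9723005972363264 ≈ 9.723e+15.


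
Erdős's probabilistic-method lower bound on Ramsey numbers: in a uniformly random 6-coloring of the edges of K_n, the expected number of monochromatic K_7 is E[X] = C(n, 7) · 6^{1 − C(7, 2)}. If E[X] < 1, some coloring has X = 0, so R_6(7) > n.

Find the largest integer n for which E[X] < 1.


We need C(n, 7) · 6^{1 − 21} < 1, i.e. C(n, 7) < 6^{21 − 1} = 3656158440062976.
Check values of n near the boundary:
  n = 562: C(562, 7) = 3384017972944752; 3384017972944752 < 3656158440062976? YES
  n = 563: C(563, 7) = 3426622515769596; 3426622515769596 < 3656158440062976? YES
  n = 564: C(564, 7) = 3469685994423792; 3469685994423792 < 3656158440062976? YES
  n = 565: C(565, 7) = 3513212521235560; 3513212521235560 < 3656158440062976? YES
  n = 566: C(566, 7) = 3557206237959440; 3557206237959440 < 3656158440062976? YES
  n = 567: C(567, 7) = 3601671315933933; 3601671315933933 < 3656158440062976? YES
  n = 568: C(568, 7) = 3646611956239704; 3646611956239704 < 3656158440062976? YES
  n = 569: C(569, 7) = 3692032389858348; 3692032389858348 < 3656158440062976? NO
The largest n with C(n, 7) < 3656158440062976 is n = 568 (where E[X] = 16882462760369/16926659444736 ≈ 0.997). Hence R_6(7) > 568, i.e. R_6(7) ≥ 569.

Largest n = 568; hence R_6(7) > 568.


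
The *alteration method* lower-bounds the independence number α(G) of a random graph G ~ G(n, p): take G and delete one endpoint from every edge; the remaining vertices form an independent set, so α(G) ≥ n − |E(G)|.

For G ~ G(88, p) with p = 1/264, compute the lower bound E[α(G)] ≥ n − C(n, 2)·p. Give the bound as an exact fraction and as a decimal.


E[|E(G)|] = C(88, 2)·p = 3828 · (1/264) = 29/2.
E[α(G)] ≥ n − E[|E(G)|] = 88 − 29/2 = 147/2.
Numerically: ≈ 73.5000.
(This is only a lower bound; the true E[α(G)] may be larger.)

E[α(G)] ≥ 147/2 ≈ 73.5000.


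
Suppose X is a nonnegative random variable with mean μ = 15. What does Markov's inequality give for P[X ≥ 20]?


μ = E[X] = 15, a = 20.
Markov: P[X ≥ 20] ≤ μ/a = (15)/20 = 3/4.
Numerically: ≈ 0.75000.
(Since a = 20 > μ = 15.00000, the bound 3/4 is < 1 and informative.)

P[X ≥ 20] ≤ 3/4 ≈ 0.75000.


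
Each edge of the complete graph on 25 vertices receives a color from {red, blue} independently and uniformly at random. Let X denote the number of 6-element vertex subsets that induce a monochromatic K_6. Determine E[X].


Let X = Σ_S X_S over the C(25, 6) = 177100 subsets S of size 6, where X_S = 1 if the K_6 on S is monochromatic.
For a fixed S, the K_6 on S has C(6, 2) = 15 edges. P[all 15 edges red] = (1/2)^15, and likewise for blue, so P[monochromatic] = 2·(1/2)^15 = 2^{1 − 15} = 1/16384.
By linearity: E[X] = C(25, 6) · 2^{1 − 15} = 177100 · 1/16384 = 44275/4096.
Numerically: E[X] ≈ 10.809.

E[X] = C(25,6)·2^(1−C(6,2)) = 44275/4096 ≈ 10.809.


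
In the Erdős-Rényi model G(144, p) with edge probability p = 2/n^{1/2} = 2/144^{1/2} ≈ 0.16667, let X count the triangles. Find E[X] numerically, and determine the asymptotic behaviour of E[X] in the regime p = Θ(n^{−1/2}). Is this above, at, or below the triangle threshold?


Number of potential triangles: C(144, 3) = 487344.
Each occurs with probability p³ ≈ (0.16667)³ ≈ 4.6296296e-03.
By linearity: E[X] = C(144, 3)·p³ ≈ 487344 · 4.6296296e-03 ≈ 2256.22222.
Since α = 1/2 < 1, p = c/n^{1/2} ≫ 1/n is above the triangle threshold p ~ 1/n. Asymptotically E[X] ~ (c³/6)·n^{3(1−α)} = (2³/6)·n^{1.5} → ∞; triangles are abundant w.h.p.

E[X] ≈ 2256.22222; in regime p = Θ(1/n^{1/2}) E[X] diverges (above the triangle threshold p ~ 1/n).


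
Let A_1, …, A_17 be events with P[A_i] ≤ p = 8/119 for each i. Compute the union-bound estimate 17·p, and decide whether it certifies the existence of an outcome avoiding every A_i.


Union bound: P[∪_{i=1}^{17} A_i] ≤ Σ_i P[A_i] ≤ 17·p = 17·(8/119) = 8/7.
Numerically: 8/7 ≈ 1.1429.
Is 8/7 < 1? NO.
Since the bound 8/7 is ≥ 1, the union bound is uninformative here; it does NOT by itself certify existence.

17·p = 8/7 ≈ 1.1429; existence NOT certified by the union bound.


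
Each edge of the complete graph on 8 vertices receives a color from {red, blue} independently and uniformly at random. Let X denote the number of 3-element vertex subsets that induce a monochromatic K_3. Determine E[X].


Let X = Σ_S X_S over the C(8, 3) = 56 subsets S of size 3, where X_S = 1 if the K_3 on S is monochromatic.
For a fixed S, the K_3 on S has C(3, 2) = 3 edges. P[all 3 edges red] = (1/2)^3, and likewise for blue, so P[monochromatic] = 2·(1/2)^3 = 2^{1 − 3} = 1/4.
By linearity of expectation: E[X] = C(8, 3) · 2^{1 − 3} = 56 · 1/4 = 14.
Numerically: E[X] ≈ 14.00000.

E[X] = C(8,3)·2^(1−C(3,2)) = 14 ≈ 14.00000.


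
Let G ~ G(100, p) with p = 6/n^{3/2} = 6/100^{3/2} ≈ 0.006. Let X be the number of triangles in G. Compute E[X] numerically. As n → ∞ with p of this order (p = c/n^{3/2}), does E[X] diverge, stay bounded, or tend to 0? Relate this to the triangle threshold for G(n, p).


Number of potential triangles: C(100, 3) = 161700.
Each occurs with probability p³ ≈ (0.006)³ ≈ 2.16000000e-07.
By linearity: E[X] = C(100, 3)·p³ ≈ 161700 · 2.16000000e-07 ≈ 0.034927.
Since α = 3/2 > 1, p = c/n^{3/2} = o(1/n) is below the triangle threshold p ~ 1/n. Asymptotically E[X] ~ (c³/6)·n^{3(1−α)} = (6³/6)·n^{-1.5} → 0, so by Markov's inequality G has no triangles w.h.p.

E[X] ≈ 0.034927; in regime p = Θ(1/n^{3/2}) E[X] tends to 0 (below the triangle threshold p ~ 1/n).


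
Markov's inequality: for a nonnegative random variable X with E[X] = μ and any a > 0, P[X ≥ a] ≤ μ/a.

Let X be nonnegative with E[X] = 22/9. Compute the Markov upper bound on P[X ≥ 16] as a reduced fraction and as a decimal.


μ = E[X] = 22/9, a = 16.
Markov: P[X ≥ 16] ≤ μ/a = (22/9)/16 = 11/72.
Numerically: ≈ 0.15278.
(Since a = 16 > μ = 2.44444, the bound 11/72 is < 1 and informative.)

P[X ≥ 16] ≤ 11/72 ≈ 0.15278.


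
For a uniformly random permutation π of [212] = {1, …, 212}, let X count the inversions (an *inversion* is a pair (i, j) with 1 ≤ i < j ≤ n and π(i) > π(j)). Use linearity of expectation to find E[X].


Write X = Σ X_I over the C(212, 2) = 22366 pairs i < j, with X_I the indicator of one inversion.
There are 22366 indicators.
For each fixed pair i < j, the values π(i) and π(j) are two distinct elements of {1, …, 212} in uniformly random order; by symmetry P[π(i) > π(j)] = 1/2.
By linearity: E[X] = 22366 · (1/2) = C(212, 2) · (1/2) = 22366/2 = 11183 ≈ 11183.0000.

E[X] = 11183 = 11183.0000.


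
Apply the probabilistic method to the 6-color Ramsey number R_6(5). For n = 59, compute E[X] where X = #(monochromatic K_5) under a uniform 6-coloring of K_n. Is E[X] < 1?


E[X] = C(59, 5) · 6^{1 − 10} = 5006386 · 6^{−9} = 5006386/10077696.
As a reduced fraction: E[X] = 2503193/5038848 ≈ 0.49678.
Is E[X] < 1? YES.
Since E[X] < 1, there exists a 6-coloring of K_{59} with no monochromatic K_5; hence R_6(5) > 59.

E[X] = 2503193/5038848 ≈ 0.49678; E[X] < 1, so R_6(5) > 59.


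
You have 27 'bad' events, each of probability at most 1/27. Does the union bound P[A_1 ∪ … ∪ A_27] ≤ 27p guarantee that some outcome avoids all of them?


Union bound: P[∪_{i=1}^{27} A_i] ≤ Σ_i P[A_i] ≤ 27·p = 27·(1/27) = 1.
Numerically: 1 ≈ 1.000.
Is 1 < 1? NO.
Since the bound 1 is ≥ 1, the union bound is uninformative here; it does NOT by itself certify existence.

27·p = 1 ≈ 1.000; existence NOT certified by the union bound.


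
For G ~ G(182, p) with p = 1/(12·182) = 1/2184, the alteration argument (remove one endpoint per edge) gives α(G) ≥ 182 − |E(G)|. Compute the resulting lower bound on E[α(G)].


E[|E(G)|] = C(182, 2)·p = 16471 · (1/2184) = 181/24.
E[α(G)] ≥ n − E[|E(G)|] = 182 − 181/24 = 4187/24.
Numerically: ≈ 174.4583.
(This is only a lower bound; the true E[α(G)] may be larger.)

E[α(G)] ≥ 4187/24 ≈ 174.4583.


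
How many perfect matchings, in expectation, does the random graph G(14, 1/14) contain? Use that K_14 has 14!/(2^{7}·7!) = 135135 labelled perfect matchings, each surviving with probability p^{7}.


K_14 has 14!/(2^{7}·7!) = 135135 labelled perfect matchings.
For each such perfect matching H, let X_H = 1 if all 7 edges of H are present in G. Then P[X_H = 1] = p^{7} = (1/14)^{7} = 1/105413504.
By linearity: E[X] = Σ_H E[X_H] = 135135 · p^{7} = 135135 · 1/105413504 = 19305/15059072.
Numerically: E[X] ≈ 0.00128.

E[X] = 135135 · (1/14)^{7} = 19305/15059072 ≈ 0.00128.


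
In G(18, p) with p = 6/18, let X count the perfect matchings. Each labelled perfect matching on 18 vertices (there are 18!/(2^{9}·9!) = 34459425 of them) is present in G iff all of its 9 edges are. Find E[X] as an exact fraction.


K_18 has 18!/(2^{9}·9!) = 34459425 labelled perfect matchings.
For each such perfect matching H, let X_H = 1 if all 9 edges of H are present in G. Then P[X_H = 1] = p^{9} = (1/3)^{9} = 1/19683.
By linearity: E[X] = Σ_H E[X_H] = 34459425 · p^{9} = 34459425 · 1/19683 = 425425/243.
Numerically: E[X] ≈ 1750.7.

E[X] = 34459425 · (1/3)^{9} = 425425/243 ≈ 1750.7.


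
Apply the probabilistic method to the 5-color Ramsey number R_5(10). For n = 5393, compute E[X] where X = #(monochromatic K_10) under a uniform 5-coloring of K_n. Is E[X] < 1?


E[X] = C(5393, 10) · 5^{1 − 45} = 5687418968154238267170642278008 · 5^{−44} = 5687418968154238267170642278008/5684341886080801486968994140625.
As a reduced fraction: E[X] = 5687418968154238267170642278008/5684341886080801486968994140625 ≈ 1.0005.
Is E[X] < 1? NO.
Since E[X] ≥ 1, the first-moment bound is inconclusive at n = 5393; it does NOT by itself certify R_5(10) > 5393.

E[X] = 5687418968154238267170642278008/5684341886080801486968994140625 ≈ 1.0005; E[X] ≥ 1; first-moment method inconclusive here.


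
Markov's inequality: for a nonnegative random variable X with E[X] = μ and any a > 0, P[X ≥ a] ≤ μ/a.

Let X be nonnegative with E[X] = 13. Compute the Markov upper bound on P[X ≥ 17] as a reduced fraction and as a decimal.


μ = E[X] = 13, a = 17.
Markov: P[X ≥ 17] ≤ μ/a = (13)/17 = 13/17.
Numerically: ≈ 0.7647.
(Since a = 17 > μ = 13.0000, the bound 13/17 is < 1 and informative.)

P[X ≥ 17] ≤ 13/17 ≈ 0.7647.


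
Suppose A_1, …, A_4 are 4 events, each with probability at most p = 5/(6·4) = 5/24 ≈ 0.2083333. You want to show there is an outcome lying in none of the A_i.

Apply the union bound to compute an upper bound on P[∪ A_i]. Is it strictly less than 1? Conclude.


Union bound: P[∪_{i=1}^{4} A_i] ≤ Σ_i P[A_i] ≤ 4·p = 4·(5/24) = 5/6.
Numerically: 5/6 ≈ 0.8333333.
Is 5/6 < 1? YES.
Since P[∪ A_i] ≤ 5/6 < 1, the complement has P[∩ A_i^c] ≥ 1 − 5/6 = 1/6 > 0, so some outcome avoids every A_i.

4·p = 5/6 ≈ 0.8333333; existence CERTIFIED by the union bound.


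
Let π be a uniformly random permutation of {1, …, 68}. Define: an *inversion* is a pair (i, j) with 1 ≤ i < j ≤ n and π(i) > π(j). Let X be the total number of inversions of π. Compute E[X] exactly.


Write X = Σ X_I over the C(68, 2) = 2278 pairs i < j, with X_I the indicator of one inversion.
There are 2278 indicators.
For each fixed pair i < j, the values π(i) and π(j) are two distinct elements of {1, …, 68} in uniformly random order; by symmetry P[π(i) > π(j)] = 1/2.
By linearity: E[X] = 2278 · (1/2) = C(68, 2) · (1/2) = 2278/2 = 1139 ≈ 1139.00000.

E[X] = 1139 = 1139.00000.


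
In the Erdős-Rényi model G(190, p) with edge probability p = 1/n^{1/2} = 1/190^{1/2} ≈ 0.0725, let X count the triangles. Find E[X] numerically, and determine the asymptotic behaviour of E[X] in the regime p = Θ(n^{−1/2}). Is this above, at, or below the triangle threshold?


Number of potential triangles: C(190, 3) = 1125180.
Each occurs with probability p³ ≈ (0.0725)³ ≈ 3.81830e-04.
By linearity: E[X] = C(190, 3)·p³ ≈ 1125180 · 3.81830e-04 ≈ 429.627.
Since α = 1/2 < 1, p = c/n^{1/2} ≫ 1/n is above the triangle threshold p ~ 1/n. Asymptotically E[X] ~ (c³/6)·n^{3(1−α)} = (1³/6)·n^{1.5} → ∞; triangles are abundant w.h.p.

E[X] ≈ 429.627; in regime p = Θ(1/n^{1/2}) E[X] diverges (above the triangle threshold p ~ 1/n).


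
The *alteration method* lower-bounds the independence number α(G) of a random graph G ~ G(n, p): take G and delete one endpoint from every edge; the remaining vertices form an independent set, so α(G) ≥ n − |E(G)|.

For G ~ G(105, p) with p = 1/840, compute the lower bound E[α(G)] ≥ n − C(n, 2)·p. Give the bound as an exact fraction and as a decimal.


E[|E(G)|] = C(105, 2)·p = 5460 · (1/840) = 13/2.
E[α(G)] ≥ n − E[|E(G)|] = 105 − 13/2 = 197/2.
Numerically: ≈ 98.500000.
(This is only a lower bound; the true E[α(G)] may be larger.)

E[α(G)] ≥ 197/2 ≈ 98.500000.


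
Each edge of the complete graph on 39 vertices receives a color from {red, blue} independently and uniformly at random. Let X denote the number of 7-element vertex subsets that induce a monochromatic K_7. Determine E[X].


Let X = Σ_S X_S over the C(39, 7) = 15380937 subsets S of size 7, where X_S = 1 if the K_7 on S is monochromatic.
For a fixed S, the K_7 on S has C(7, 2) = 21 edges. P[all 21 edges red] = (1/2)^21, and likewise for blue, so P[monochromatic] = 2·(1/2)^21 = 2^{1 − 21} = 1/1048576.
Summing: E[X] = C(39, 7) · 2^{1 − 21} = 15380937 · 1/1048576 = 15380937/1048576.
Numerically: E[X] ≈ 14.668405.

E[X] = C(39,7)·2^(1−C(7,2)) = 15380937/1048576 ≈ 14.668405.


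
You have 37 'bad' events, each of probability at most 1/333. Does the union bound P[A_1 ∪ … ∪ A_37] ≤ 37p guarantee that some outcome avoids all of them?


Union bound: P[∪_{i=1}^{37} A_i] ≤ Σ_i P[A_i] ≤ 37·p = 37·(1/333) = 1/9.
Numerically: 1/9 ≈ 0.111.
Is 1/9 < 1? YES.
Since P[∪ A_i] ≤ 1/9 < 1, the complement has P[∩ A_i^c] ≥ 1 − 1/9 = 8/9 > 0, so some outcome avoids every A_i.

37·p = 1/9 ≈ 0.111; existence CERTIFIED by the union bound.


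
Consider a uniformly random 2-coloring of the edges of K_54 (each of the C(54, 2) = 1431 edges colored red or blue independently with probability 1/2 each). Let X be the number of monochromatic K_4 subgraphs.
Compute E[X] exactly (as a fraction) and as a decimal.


Let X = Σ_S X_S over the C(54, 4) = 316251 subsets S of size 4, where X_S = 1 if the K_4 on S is monochromatic.
For a fixed S, the K_4 on S has C(4, 2) = 6 edges. P[all 6 edges red] = (1/2)^6, and likewise for blue, so P[monochromatic] = 2·(1/2)^6 = 2^{1 − 6} = 1/32.
Summing: E[X] = C(54, 4) · 2^{1 − 6} = 316251 · 1/32 = 316251/32.
Numerically: E[X] ≈ 9882.844.

E[X] = C(54,4)·2^(1−C(4,2)) = 316251/32 ≈ 9882.844.


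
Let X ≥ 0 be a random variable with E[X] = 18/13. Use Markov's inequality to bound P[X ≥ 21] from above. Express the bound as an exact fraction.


μ = E[X] = 18/13, a = 21.
Markov: P[X ≥ 21] ≤ μ/a = (18/13)/21 = 6/91.
Numerically: ≈ 0.066.
(Since a = 21 > μ = 1.385, the bound 6/91 is < 1 and informative.)

P[X ≥ 21] ≤ 6/91 ≈ 0.066.


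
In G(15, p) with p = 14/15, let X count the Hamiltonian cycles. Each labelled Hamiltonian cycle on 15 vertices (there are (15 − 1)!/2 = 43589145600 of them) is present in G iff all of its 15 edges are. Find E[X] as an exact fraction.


K_15 has (15 − 1)!/2 = 43589145600 labelled Hamiltonian cycles.
For each such Hamiltonian cycle H, let X_H = 1 if all 15 edges of H are present in G. Then P[X_H = 1] = p^{15} = (14/15)^{15} = 155568095557812224/437893890380859375.
By linearity of expectation: E[X] = Σ_H E[X_H] = 43589145600 · p^{15} = 43589145600 · 155568095557812224/437893890380859375 = 1116227221067356419653632/72081298828125.
Numerically: E[X] ≈ 1.549e+10.

E[X] = 43589145600 · (14/15)^{15} = 1116227221067356419653632/72081298828125 ≈ 1.549e+10.


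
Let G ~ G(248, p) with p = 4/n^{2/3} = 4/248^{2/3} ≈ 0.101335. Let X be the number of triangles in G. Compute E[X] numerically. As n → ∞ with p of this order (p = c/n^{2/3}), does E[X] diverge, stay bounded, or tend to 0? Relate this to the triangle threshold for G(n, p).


Number of potential triangles: C(248, 3) = 2511496.
Each occurs with probability p³ ≈ (0.101335)³ ≈ 1.04058273e-03.
By linearity: E[X] = C(248, 3)·p³ ≈ 2511496 · 1.04058273e-03 ≈ 2613.419355.
Since α = 2/3 < 1, p = c/n^{2/3} ≫ 1/n is above the triangle threshold p ~ 1/n. Asymptotically E[X] ~ (c³/6)·n^{3(1−α)} = (4³/6)·n^{1} → ∞; triangles are abundant w.h.p.

E[X] ≈ 2613.419355; in regime p = Θ(1/n^{2/3}) E[X] diverges (above the triangle threshold p ~ 1/n).


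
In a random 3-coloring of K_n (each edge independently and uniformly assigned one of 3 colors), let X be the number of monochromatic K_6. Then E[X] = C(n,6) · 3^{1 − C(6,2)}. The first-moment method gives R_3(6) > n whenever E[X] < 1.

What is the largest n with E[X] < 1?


We need C(n, 6) · 3^{1 − 15} < 1, i.e. C(n, 6) < 3^{15 − 1} = 4782969.
Check values of n near the boundary:
  n = 37: C(37, 6) = 2324784; 2324784 < 4782969? YES
  n = 38: C(38, 6) = 2760681; 2760681 < 4782969? YES
  n = 39: C(39, 6) = 3262623; 3262623 < 4782969? YES
  n = 40: C(40, 6) = 3838380; 3838380 < 4782969? YES
  n = 41: C(41, 6) = 4496388; 4496388 < 4782969? YES
  n = 42: C(42, 6) = 5245786; 5245786 < 4782969? NO
  n = 43: C(43, 6) = 6096454; 6096454 < 4782969? NO
The largest n with C(n, 6) < 4782969 is n = 41 (where E[X] = 1498796/1594323 ≈ 0.940083). Hence R_3(6) > 41, i.e. R_3(6) ≥ 42.

Largest n = 41; hence R_3(6) > 41.


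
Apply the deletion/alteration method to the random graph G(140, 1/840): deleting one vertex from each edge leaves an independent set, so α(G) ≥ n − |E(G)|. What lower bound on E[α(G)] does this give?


E[|E(G)|] = C(140, 2)·p = 9730 · (1/840) = 139/12.
E[α(G)] ≥ n − E[|E(G)|] = 140 − 139/12 = 1541/12.
Numerically: ≈ 128.417.
(This is only a lower bound; the true E[α(G)] may be larger.)

E[α(G)] ≥ 1541/12 ≈ 128.417.


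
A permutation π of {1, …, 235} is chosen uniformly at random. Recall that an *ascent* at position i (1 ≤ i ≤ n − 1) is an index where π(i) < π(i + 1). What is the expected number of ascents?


Write X = Σ X_I over i = 1, …, 234, with X_I the indicator of one ascent.
There are 234 indicators.
For each fixed i, the pair (π(i), π(i+1)) is a uniformly random ordered pair of distinct values from {1, …, 235}; by symmetry P[π(i) < π(i+1)] = 1/2.
By linearity: E[X] = 234 · (1/2) = (235 − 1) · (1/2) = 117 ≈ 117.000.

E[X] = 117 = 117.000.


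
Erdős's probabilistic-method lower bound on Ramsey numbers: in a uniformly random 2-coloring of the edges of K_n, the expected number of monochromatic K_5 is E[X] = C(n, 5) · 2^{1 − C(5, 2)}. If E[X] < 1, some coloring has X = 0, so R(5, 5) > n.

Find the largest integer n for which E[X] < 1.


We need C(n, 5) · 2^{1 − 10} < 1, i.e. C(n, 5) < 2^{10 − 1} = 512.
Check values of n near the boundary:
  n = 9: C(9, 5) = 126; 126 < 512? YES
  n = 10: C(10, 5) = 252; 252 < 512? YES
  n = 11: C(11, 5) = 462; 462 < 512? YES
  n = 12: C(12, 5) = 792; 792 < 512? NO
The largest n with C(n, 5) < 512 is n = 11 (where E[X] = 231/256 ≈ 0.902344). Hence R(5, 5) > 11, i.e. R(5, 5) ≥ 12.

Largest n = 11; hence R(5, 5) > 11.


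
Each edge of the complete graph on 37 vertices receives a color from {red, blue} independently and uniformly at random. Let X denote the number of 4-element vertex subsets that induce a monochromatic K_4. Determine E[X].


Let X = Σ_S X_S over the C(37, 4) = 66045 subsets S of size 4, where X_S = 1 if the K_4 on S is monochromatic.
For a fixed S, the K_4 on S has C(4, 2) = 6 edges. P[all 6 edges red] = (1/2)^6, and likewise for blue, so P[monochromatic] = 2·(1/2)^6 = 2^{1 − 6} = 1/32.
By linearity: E[X] = C(37, 4) · 2^{1 − 6} = 66045 · 1/32 = 66045/32.
Numerically: E[X] ≈ 2063.9062.

E[X] = C(37,4)·2^(1−C(4,2)) = 66045/32 ≈ 2063.9062.


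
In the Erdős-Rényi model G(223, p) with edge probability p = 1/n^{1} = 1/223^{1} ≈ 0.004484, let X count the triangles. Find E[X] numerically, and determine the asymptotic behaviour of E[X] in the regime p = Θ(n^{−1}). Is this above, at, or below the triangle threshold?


Number of potential triangles: C(223, 3) = 1823471.
Each occurs with probability p³ ≈ (0.004484)³ ≈ 9.017485e-08.
By linearity: E[X] = C(223, 3)·p³ ≈ 1823471 · 9.017485e-08 ≈ 0.1644.
Here α = 1, so p = 1/n is exactly at the triangle threshold p ~ 1/n. Asymptotically E[X] → c³/6 = 1³/6 = 1/6 ≈ 0.1667, a bounded constant. In this regime the triangle count is asymptotically Poisson(c³/6).

E[X] ≈ 0.1644; in regime p = Θ(1/n^{1}) E[X] stays bounded (at the triangle threshold p ~ 1/n).


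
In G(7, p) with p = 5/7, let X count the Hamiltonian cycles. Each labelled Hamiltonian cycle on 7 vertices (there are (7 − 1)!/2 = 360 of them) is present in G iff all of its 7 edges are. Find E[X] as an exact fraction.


K_7 has (7 − 1)!/2 = 360 labelled Hamiltonian cycles.
For each such Hamiltonian cycle H, let X_H = 1 if all 7 edges of H are present in G. Then P[X_H = 1] = p^{7} = (5/7)^{7} = 78125/823543.
By linearity: E[X] = Σ_H E[X_H] = 360 · p^{7} = 360 · 78125/823543 = 28125000/823543.
Numerically: E[X] ≈ 34.151.

E[X] = 360 · (5/7)^{7} = 28125000/823543 ≈ 34.151.


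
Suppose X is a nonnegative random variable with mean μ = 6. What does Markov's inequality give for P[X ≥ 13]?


μ = E[X] = 6, a = 13.
Markov: P[X ≥ 13] ≤ μ/a = (6)/13 = 6/13.
Numerically: ≈ 0.46154.
(Since a = 13 > μ = 6.00000, the bound 6/13 is < 1 and informative.)

P[X ≥ 13] ≤ 6/13 ≈ 0.46154.


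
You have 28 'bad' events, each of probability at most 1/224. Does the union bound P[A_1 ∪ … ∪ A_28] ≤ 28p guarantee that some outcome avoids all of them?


Union bound: P[∪_{i=1}^{28} A_i] ≤ Σ_i P[A_i] ≤ 28·p = 28·(1/224) = 1/8.
Numerically: 1/8 ≈ 0.12500.
Is 1/8 < 1? YES.
Since P[∪ A_i] ≤ 1/8 < 1, the complement has P[∩ A_i^c] ≥ 1 − 1/8 = 7/8 > 0, so some outcome avoids every A_i.

28·p = 1/8 ≈ 0.12500; existence CERTIFIED by the union bound.


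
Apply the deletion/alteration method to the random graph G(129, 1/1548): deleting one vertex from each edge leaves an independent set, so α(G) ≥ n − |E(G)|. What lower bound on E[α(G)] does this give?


E[|E(G)|] = C(129, 2)·p = 8256 · (1/1548) = 16/3.
E[α(G)] ≥ n − E[|E(G)|] = 129 − 16/3 = 371/3.
Numerically: ≈ 123.667.
(This is only a lower bound; the true E[α(G)] may be larger.)

E[α(G)] ≥ 371/3 ≈ 123.667.


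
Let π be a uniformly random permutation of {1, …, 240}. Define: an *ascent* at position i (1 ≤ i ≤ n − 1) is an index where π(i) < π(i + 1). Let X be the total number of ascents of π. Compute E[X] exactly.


Write X = Σ X_I over i = 1, …, 239, with X_I the indicator of one ascent.
There are 239 indicators.
For each fixed i, the pair (π(i), π(i+1)) is a uniformly random ordered pair of distinct values from {1, …, 240}; by symmetry P[π(i) < π(i+1)] = 1/2.
By linearity: E[X] = 239 · (1/2) = (240 − 1) · (1/2) = 239/2 ≈ 119.500.

E[X] = 239/2 = 119.500.


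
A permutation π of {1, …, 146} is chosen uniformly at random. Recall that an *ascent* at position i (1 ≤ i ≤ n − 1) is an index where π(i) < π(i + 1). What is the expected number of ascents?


Write X = Σ X_I over i = 1, …, 145, with X_I the indicator of one ascent.
There are 145 indicators.
For each fixed i, the pair (π(i), π(i+1)) is a uniformly random ordered pair of distinct values from {1, …, 146}; by symmetry P[π(i) < π(i+1)] = 1/2.
By linearity: E[X] = 145 · (1/2) = (146 − 1) · (1/2) = 145/2 ≈ 72.50000.

E[X] = 145/2 = 72.50000.


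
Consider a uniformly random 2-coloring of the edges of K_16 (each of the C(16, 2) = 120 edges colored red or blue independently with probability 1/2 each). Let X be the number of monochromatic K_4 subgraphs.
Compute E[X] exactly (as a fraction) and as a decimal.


Let X = Σ_S X_S over the C(16, 4) = 1820 subsets S of size 4, where X_S = 1 if the K_4 on S is monochromatic.
For a fixed S, the K_4 on S has C(4, 2) = 6 edges. P[all 6 edges red] = (1/2)^6, and likewise for blue, so P[monochromatic] = 2·(1/2)^6 = 2^{1 − 6} = 1/32.
By linearity of expectation: E[X] = C(16, 4) · 2^{1 − 6} = 1820 · 1/32 = 455/8.
Numerically: E[X] ≈ 56.875.

E[X] = C(16,4)·2^(1−C(4,2)) = 455/8 ≈ 56.875.


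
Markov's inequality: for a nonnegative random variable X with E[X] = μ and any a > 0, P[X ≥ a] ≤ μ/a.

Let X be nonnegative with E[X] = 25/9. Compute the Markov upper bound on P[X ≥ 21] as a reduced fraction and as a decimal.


μ = E[X] = 25/9, a = 21.
Markov: P[X ≥ 21] ≤ μ/a = (25/9)/21 = 25/189.
Numerically: ≈ 0.13228.
(Since a = 21 > μ = 2.77778, the bound 25/189 is < 1 and informative.)

P[X ≥ 21] ≤ 25/189 ≈ 0.13228.


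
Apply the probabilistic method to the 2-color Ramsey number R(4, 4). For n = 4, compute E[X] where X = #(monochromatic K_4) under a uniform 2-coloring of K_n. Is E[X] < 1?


E[X] = C(4, 4) · 2^{1 − 6} = 1 · 2^{−5} = 1/32.
As a reduced fraction: E[X] = 1/32 ≈ 0.031250.
Is E[X] < 1? YES.
Since E[X] < 1, there exists a 2-coloring of K_{4} with no monochromatic K_4; hence R(4, 4) > 4.

E[X] = 1/32 ≈ 0.031250; E[X] < 1, so R(4, 4) > 4.


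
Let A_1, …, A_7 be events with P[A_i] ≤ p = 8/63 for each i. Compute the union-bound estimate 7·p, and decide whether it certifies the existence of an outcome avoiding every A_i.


Union bound: P[∪_{i=1}^{7} A_i] ≤ Σ_i P[A_i] ≤ 7·p = 7·(8/63) = 8/9.
Numerically: 8/9 ≈ 0.888889.
Is 8/9 < 1? YES.
Since P[∪ A_i] ≤ 8/9 < 1, the complement has P[∩ A_i^c] ≥ 1 − 8/9 = 1/9 > 0, so some outcome avoids every A_i.

7·p = 8/9 ≈ 0.888889; existence CERTIFIED by the union bound.


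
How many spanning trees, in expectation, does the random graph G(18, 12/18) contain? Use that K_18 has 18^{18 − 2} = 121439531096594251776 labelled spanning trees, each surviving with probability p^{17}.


K_18 has 18^{18 − 2} = 121439531096594251776 labelled spanning trees.
For each such spanning tree H, let X_H = 1 if all 17 edges of H are present in G. Then P[X_H = 1] = p^{17} = (2/3)^{17} = 131072/129140163.
Summing the indicators: E[X] = Σ_H E[X_H] = 121439531096594251776 · p^{17} = 121439531096594251776 · 131072/129140163 = 123256172596690944.
Numerically: E[X] ≈ 1.233e+17.

E[X] = 121439531096594251776 · (2/3)^{17} = 123256172596690944 ≈ 1.233e+17.


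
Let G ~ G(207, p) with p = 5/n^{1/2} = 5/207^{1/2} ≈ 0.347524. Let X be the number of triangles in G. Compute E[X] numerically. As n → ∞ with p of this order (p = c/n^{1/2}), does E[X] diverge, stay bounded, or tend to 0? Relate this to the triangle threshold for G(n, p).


Number of potential triangles: C(207, 3) = 1456935.
Each occurs with probability p³ ≈ (0.347524)³ ≈ 4.19715004e-02.
By linearity: E[X] = C(207, 3)·p³ ≈ 1456935 · 4.19715004e-02 ≈ 61149.747956.
Since α = 1/2 < 1, p = c/n^{1/2} ≫ 1/n is above the triangle threshold p ~ 1/n. Asymptotically E[X] ~ (c³/6)·n^{3(1−α)} = (5³/6)·n^{1.5} → ∞; triangles are abundant w.h.p.

E[X] ≈ 61149.747956; in regime p = Θ(1/n^{1/2}) E[X] diverges (above the triangle threshold p ~ 1/n).


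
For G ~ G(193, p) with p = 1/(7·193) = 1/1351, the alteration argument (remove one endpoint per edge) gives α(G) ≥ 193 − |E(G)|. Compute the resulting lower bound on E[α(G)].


E[|E(G)|] = C(193, 2)·p = 18528 · (1/1351) = 96/7.
E[α(G)] ≥ n − E[|E(G)|] = 193 − 96/7 = 1255/7.
Numerically: ≈ 179.28571.
(This is only a lower bound; the true E[α(G)] may be larger.)

E[α(G)] ≥ 1255/7 ≈ 179.28571.


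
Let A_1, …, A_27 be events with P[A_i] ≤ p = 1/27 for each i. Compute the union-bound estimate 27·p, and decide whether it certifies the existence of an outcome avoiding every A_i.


Union bound: P[∪_{i=1}^{27} A_i] ≤ Σ_i P[A_i] ≤ 27·p = 27·(1/27) = 1.
Numerically: 1 ≈ 1.0000.
Is 1 < 1? NO.
Since the bound 1 is ≥ 1, the union bound is uninformative here; it does NOT by itself certify existence.

27·p = 1 ≈ 1.0000; existence NOT certified by the union bound.


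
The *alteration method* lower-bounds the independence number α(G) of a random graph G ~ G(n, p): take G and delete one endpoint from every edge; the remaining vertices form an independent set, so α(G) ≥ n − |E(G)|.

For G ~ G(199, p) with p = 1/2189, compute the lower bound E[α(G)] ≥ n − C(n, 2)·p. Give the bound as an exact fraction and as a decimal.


E[|E(G)|] = C(199, 2)·p = 19701 · (1/2189) = 9.
E[α(G)] ≥ n − E[|E(G)|] = 199 − 9 = 190.
Numerically: ≈ 190.0000.
(This is only a lower bound; the true E[α(G)] may be larger.)

E[α(G)] ≥ 190 ≈ 190.0000.


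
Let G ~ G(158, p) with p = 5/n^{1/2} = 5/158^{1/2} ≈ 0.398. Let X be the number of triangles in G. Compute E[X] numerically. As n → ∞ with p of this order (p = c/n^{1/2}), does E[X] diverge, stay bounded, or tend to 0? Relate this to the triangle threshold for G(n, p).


Number of potential triangles: C(158, 3) = 644956.
Each occurs with probability p³ ≈ (0.398)³ ≈ 6.29397e-02.
By linearity: E[X] = C(158, 3)·p³ ≈ 644956 · 6.29397e-02 ≈ 40593.310.
Since α = 1/2 < 1, p = c/n^{1/2} ≫ 1/n is above the triangle threshold p ~ 1/n. Asymptotically E[X] ~ (c³/6)·n^{3(1−α)} = (5³/6)·n^{1.5} → ∞; triangles are abundant w.h.p.

E[X] ≈ 40593.310; in regime p = Θ(1/n^{1/2}) E[X] diverges (above the triangle threshold p ~ 1/n).


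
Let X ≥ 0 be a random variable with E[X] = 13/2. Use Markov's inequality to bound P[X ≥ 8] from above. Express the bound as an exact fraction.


μ = E[X] = 13/2, a = 8.
Markov: P[X ≥ 8] ≤ μ/a = (13/2)/8 = 13/16.
Numerically: ≈ 0.8125.
(Since a = 8 > μ = 6.5000, the bound 13/16 is < 1 and informative.)

P[X ≥ 8] ≤ 13/16 ≈ 0.8125.


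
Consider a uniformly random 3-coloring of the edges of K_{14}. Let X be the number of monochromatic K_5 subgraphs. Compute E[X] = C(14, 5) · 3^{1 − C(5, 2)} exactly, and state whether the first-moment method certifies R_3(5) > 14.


E[X] = C(14, 5) · 3^{1 − 10} = 2002 · 3^{−9} = 2002/19683.
As a reduced fraction: E[X] = 2002/19683 ≈ 0.1017.
Is E[X] < 1? YES.
Since E[X] < 1, there exists a 3-coloring of K_{14} with no monochromatic K_5; hence R_3(5) > 14.

E[X] = 2002/19683 ≈ 0.1017; E[X] < 1, so R_3(5) > 14.


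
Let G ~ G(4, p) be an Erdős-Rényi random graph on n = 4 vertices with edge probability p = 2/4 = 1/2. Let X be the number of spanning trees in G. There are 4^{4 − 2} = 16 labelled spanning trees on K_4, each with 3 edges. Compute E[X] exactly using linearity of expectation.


K_4 has 4^{4 − 2} = 16 labelled spanning trees.
For each such spanning tree H, let X_H = 1 if all 3 edges of H are present in G. Then P[X_H = 1] = p^{3} = (1/2)^{3} = 1/8.
By linearity of expectation: E[X] = Σ_H E[X_H] = 16 · p^{3} = 16 · 1/8 = 2.
Numerically: E[X] ≈ 2.

E[X] = 16 · (1/2)^{3} = 2 ≈ 2.


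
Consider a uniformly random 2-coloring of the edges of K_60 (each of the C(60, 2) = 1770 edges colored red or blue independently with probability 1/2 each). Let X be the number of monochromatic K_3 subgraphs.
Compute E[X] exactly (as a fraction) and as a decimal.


Let X = Σ_S X_S over the C(60, 3) = 34220 subsets S of size 3, where X_S = 1 if the K_3 on S is monochromatic.
For a fixed S, the K_3 on S has C(3, 2) = 3 edges. P[all 3 edges red] = (1/2)^3, and likewise for blue, so P[monochromatic] = 2·(1/2)^3 = 2^{1 − 3} = 1/4.
By linearity: E[X] = C(60, 3) · 2^{1 − 3} = 34220 · 1/4 = 8555.
Numerically: E[X] ≈ 8555.0000.

E[X] = C(60,3)·2^(1−C(3,2)) = 8555 ≈ 8555.0000.


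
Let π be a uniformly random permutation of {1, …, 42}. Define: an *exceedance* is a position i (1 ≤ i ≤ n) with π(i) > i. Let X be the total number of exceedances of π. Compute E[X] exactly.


Write X = Σ_{i=1}^{42} X_i, where X_i = 1_{π(i) > i}.
For each fixed i, π(i) is uniform over {1, …, 42} (marginal of a uniform permutation), so P[π(i) > i] = (n − i)/n. Summing: Σ_{i=1}^{42} (n − i)/n = (0 + 1 + … + 41)/42 = 42(42 − 1)/(2·42) = (42 − 1)/2.
Hence E[X] = Σ_{i=1}^{42} (42 − i)/42 = 41/2 ≈ 20.5000.

E[X] = 41/2 = 20.5000.


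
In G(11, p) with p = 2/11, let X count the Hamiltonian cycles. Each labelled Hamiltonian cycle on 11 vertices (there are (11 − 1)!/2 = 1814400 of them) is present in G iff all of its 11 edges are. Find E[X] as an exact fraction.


K_11 has (11 − 1)!/2 = 1814400 labelled Hamiltonian cycles.
For each such Hamiltonian cycle H, let X_H = 1 if all 11 edges of H are present in G. Then P[X_H = 1] = p^{11} = (2/11)^{11} = 2048/285311670611.
By linearity: E[X] = Σ_H E[X_H] = 1814400 · p^{11} = 1814400 · 2048/285311670611 = 3715891200/285311670611.
Numerically: E[X] ≈ 0.013024.

E[X] = 1814400 · (2/11)^{11} = 3715891200/285311670611 ≈ 0.013024.
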